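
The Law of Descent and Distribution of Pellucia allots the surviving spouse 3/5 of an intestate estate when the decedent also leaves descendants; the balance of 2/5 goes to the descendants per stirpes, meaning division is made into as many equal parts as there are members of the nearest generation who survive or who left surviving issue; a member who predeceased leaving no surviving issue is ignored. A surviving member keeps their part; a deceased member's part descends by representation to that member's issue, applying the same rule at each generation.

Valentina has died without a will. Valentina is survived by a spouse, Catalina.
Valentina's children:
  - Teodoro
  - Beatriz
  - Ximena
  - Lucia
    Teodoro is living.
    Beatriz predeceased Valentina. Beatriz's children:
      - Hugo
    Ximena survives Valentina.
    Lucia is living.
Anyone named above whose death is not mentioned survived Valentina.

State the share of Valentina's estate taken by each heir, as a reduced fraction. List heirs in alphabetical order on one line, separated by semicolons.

Catalina, as surviving spouse, takes 3/5.
The remaining 2/5 passes to Valentina's descendants per stirpes.
The 2/5 is divided into 4 equal shares of 1/10 among Teodoro, Beatriz, Ximena, Lucia.
Teodoro is living and takes 1/10.
Beatriz predeceased; the 1/10 allotted to Beatriz's branch passes to Beatriz's issue by representation.
Hugo is the sole taker at this level and receives the full 1/10.
Ximena is living and takes 1/10.
Lucia is living and takes 1/10.

Catalina 3/5; Hugo 1/10; Lucia 1/10; Teodoro 1/10; Ximena 1/10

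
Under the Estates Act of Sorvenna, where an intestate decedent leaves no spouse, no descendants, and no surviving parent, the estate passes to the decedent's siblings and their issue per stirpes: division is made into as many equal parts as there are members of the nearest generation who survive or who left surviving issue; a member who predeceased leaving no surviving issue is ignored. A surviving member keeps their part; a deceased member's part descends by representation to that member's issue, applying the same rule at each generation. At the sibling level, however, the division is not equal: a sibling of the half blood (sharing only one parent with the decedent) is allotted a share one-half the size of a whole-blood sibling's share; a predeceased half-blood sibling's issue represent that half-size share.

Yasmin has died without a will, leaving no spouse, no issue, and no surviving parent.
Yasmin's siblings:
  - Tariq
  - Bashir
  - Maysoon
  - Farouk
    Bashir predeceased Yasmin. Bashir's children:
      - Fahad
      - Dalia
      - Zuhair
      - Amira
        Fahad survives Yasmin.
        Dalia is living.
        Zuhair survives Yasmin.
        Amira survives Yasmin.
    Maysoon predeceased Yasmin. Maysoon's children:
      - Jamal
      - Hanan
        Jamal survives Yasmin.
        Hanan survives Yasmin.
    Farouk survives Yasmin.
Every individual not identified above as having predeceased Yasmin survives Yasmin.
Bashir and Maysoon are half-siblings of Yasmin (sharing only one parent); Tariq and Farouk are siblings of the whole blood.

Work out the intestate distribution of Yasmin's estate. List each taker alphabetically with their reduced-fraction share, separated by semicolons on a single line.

Amira 1/24; Dalia 1/24; Fahad 1/24; Farouk 1/3; Hanan 1/12; Jamal 1/12; Tariq 1/3; Zuhair 1/24

No spouse, descendants, or parent survives, so the estate passes to Yasmin's siblings per stirpes.
Half-blood siblings count for one-half the weight of whole-blood siblings at the initial division.
Dividing 1 in proportion to weights (total weight 3): Tariq (weight 1) → 1/3; Bashir (weight 1/2) → 1/6; Maysoon (weight 1/2) → 1/6; Farouk (weight 1) → 1/3.
Tariq is living and takes 1/3.
Bashir predeceased; the 1/6 allotted to Bashir's branch passes to Bashir's issue by representation.
The 1/6 is divided into 4 equal shares of 1/24 among Fahad, Dalia, Zuhair, Amira.
Fahad is living and takes 1/24.
Dalia is living and takes 1/24.
Zuhair is living and takes 1/24.
Amira is living and takes 1/24.
Maysoon predeceased; the 1/6 allotted to Maysoon's branch passes to Maysoon's issue by representation.
The 1/6 is divided into 2 equal shares of 1/12 among Jamal, Hanan.
Jamal is living and takes 1/12.
Hanan is living and takes 1/12.
Farouk is living and takes 1/3.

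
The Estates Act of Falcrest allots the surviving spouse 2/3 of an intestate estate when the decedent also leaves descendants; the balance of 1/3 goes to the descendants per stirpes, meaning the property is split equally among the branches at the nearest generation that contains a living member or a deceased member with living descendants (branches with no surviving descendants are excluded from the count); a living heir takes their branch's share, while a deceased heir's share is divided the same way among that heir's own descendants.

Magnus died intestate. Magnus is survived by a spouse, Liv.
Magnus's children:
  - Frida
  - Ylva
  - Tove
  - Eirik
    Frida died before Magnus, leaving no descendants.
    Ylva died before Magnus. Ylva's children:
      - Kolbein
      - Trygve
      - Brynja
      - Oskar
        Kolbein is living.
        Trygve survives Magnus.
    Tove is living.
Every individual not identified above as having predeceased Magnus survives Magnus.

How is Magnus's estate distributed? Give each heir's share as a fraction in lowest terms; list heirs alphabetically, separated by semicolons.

Liv, as surviving spouse, takes 2/3.
The remaining 1/3 passes to Magnus's descendants per stirpes.
Frida left no surviving issue, so that branch lapses and is disregarded.
The 1/3 is divided into 3 equal shares of 1/9 among Ylva, Tove, Eirik.
Ylva predeceased; the 1/9 allotted to Ylva's branch passes to Ylva's issue by representation.
The 1/9 is divided into 4 equal shares of 1/36 among Kolbein, Trygve, Brynja, Oskar.
Kolbein is living and takes 1/36.
Trygve is living and takes 1/36.
Brynja is living and takes 1/36.
Oskar is living and takes 1/36.
Tove is living and takes 1/9.
Eirik is living and takes 1/9.

Brynja 1/36; Eirik 1/9; Kolbein 1/36; Liv 2/3; Oskar 1/36; Tove 1/9; Trygve 1/36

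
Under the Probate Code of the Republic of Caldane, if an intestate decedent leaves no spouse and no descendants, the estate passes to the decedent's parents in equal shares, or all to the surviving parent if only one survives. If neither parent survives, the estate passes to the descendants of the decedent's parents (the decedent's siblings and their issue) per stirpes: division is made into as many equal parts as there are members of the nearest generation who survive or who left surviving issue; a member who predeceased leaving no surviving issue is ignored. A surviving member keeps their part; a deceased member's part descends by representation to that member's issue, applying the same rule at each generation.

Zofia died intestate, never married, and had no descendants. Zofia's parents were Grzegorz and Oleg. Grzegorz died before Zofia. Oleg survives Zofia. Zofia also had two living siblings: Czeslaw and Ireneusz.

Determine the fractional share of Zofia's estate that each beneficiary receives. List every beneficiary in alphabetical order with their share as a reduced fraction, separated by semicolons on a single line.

Only one parent, Oleg, survives, so Oleg takes the entire estate. The siblings take nothing because a surviving parent has priority.

Oleg 1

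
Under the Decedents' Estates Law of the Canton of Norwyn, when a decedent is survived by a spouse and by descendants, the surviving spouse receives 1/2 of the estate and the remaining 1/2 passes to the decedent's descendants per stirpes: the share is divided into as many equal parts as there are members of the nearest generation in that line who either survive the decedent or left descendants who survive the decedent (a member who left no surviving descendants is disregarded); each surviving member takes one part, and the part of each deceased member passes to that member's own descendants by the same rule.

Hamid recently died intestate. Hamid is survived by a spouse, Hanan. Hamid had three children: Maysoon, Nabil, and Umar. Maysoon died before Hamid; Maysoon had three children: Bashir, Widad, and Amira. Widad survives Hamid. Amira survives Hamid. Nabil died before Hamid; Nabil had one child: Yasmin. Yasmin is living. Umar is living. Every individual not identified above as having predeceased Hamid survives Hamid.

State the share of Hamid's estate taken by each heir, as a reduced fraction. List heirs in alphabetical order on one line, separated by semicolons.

Amira 1/18; Bashir 1/18; Hanan 1/2; Umar 1/6; Widad 1/18; Yasmin 1/6

Hanan, as surviving spouse, takes 1/2.
The remaining 1/2 passes to Hamid's descendants per stirpes.
The 1/2 is divided into 3 equal shares of 1/6 among Maysoon, Nabil, Umar.
Maysoon predeceased; the 1/6 allotted to Maysoon's branch passes to Maysoon's issue by representation.
The 1/6 is divided into 3 equal shares of 1/18 among Bashir, Widad, Amira.
Bashir is living and takes 1/18.
Widad is living and takes 1/18.
Amira is living and takes 1/18.
Nabil predeceased; the 1/6 allotted to Nabil's branch passes to Nabil's issue by representation.
Yasmin is the sole taker at this level and receives the full 1/6.
Umar is living and takes 1/6.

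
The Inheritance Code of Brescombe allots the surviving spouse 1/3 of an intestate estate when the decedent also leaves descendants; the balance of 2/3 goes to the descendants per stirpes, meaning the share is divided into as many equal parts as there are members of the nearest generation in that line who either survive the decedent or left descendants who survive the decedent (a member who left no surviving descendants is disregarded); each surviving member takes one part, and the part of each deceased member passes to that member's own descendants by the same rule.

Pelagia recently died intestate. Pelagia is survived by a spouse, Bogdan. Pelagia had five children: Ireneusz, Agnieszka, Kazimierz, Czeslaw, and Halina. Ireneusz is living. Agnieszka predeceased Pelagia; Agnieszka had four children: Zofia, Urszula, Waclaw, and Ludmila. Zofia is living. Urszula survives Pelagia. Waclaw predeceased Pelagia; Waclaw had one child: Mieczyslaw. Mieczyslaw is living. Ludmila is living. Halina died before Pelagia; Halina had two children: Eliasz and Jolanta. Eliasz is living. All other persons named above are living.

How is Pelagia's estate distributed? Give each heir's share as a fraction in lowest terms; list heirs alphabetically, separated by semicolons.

Bogdan 1/3; Czeslaw 2/15; Eliasz 1/15; Ireneusz 2/15; Jolanta 1/15; Kazimierz 2/15; Ludmila 1/30; Mieczyslaw 1/30; Urszula 1/30; Zofia 1/30

Bogdan, as surviving spouse, takes 1/3.
The remaining 2/3 passes to Pelagia's descendants per stirpes.
The 2/3 is divided into 5 equal shares of 2/15 among Ireneusz, Agnieszka, Kazimierz, Czeslaw, Halina.
Ireneusz is living and takes 2/15.
Agnieszka predeceased; the 2/15 allotted to Agnieszka's branch passes to Agnieszka's issue by representation.
The 2/15 is divided into 4 equal shares of 1/30 among Zofia, Urszula, Waclaw, Ludmila.
Zofia is living and takes 1/30.
Urszula is living and takes 1/30.
Waclaw predeceased; the 1/30 allotted to Waclaw's branch passes to Waclaw's issue by representation.
Mieczyslaw is the sole taker at this level and receives the full 1/30.
Ludmila is living and takes 1/30.
Kazimierz is living and takes 2/15.
Czeslaw is living and takes 2/15.
Halina predeceased; the 2/15 allotted to Halina's branch passes to Halina's issue by representation.
The 2/15 is divided into 2 equal shares of 1/15 among Eliasz, Jolanta.
Eliasz is living and takes 1/15.
Jolanta is living and takes 1/15.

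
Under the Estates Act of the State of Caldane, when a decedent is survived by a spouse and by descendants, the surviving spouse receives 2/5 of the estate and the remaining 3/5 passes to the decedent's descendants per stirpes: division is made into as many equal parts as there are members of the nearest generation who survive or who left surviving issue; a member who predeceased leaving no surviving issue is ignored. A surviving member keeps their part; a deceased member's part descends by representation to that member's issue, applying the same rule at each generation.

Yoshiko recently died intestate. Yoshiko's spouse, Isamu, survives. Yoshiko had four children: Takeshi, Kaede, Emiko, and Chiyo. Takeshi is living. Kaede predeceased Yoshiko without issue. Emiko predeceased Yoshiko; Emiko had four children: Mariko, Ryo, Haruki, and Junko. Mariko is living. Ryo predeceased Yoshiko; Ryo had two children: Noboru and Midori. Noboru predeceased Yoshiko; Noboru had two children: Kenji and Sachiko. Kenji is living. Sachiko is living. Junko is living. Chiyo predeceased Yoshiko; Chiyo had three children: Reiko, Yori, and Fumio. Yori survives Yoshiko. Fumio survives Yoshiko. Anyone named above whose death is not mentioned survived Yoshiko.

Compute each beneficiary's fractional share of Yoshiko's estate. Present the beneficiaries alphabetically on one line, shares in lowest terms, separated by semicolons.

Fumio 1/15; Haruki 1/20; Isamu 2/5; Junko 1/20; Kenji 1/80; Mariko 1/20; Midori 1/40; Reiko 1/15; Sachiko 1/80; Takeshi 1/5; Yori 1/15

Isamu, as surviving spouse, takes 2/5.
The remaining 3/5 passes to Yoshiko's descendants per stirpes.
Kaede left no surviving issue, so that branch lapses and is disregarded.
The 3/5 is divided into 3 equal shares of 1/5 among Takeshi, Emiko, Chiyo.
Takeshi is living and takes 1/5.
Emiko predeceased; the 1/5 allotted to Emiko's branch passes to Emiko's issue by representation.
The 1/5 is divided into 4 equal shares of 1/20 among Mariko, Ryo, Haruki, Junko.
Mariko is living and takes 1/20.
Ryo predeceased; the 1/20 allotted to Ryo's branch passes to Ryo's issue by representation.
The 1/20 is divided into 2 equal shares of 1/40 among Noboru, Midori.
Noboru predeceased; the 1/40 allotted to Noboru's branch passes to Noboru's issue by representation.
The 1/40 is divided into 2 equal shares of 1/80 among Kenji, Sachiko.
Kenji is living and takes 1/80.
Sachiko is living and takes 1/80.
Midori is living and takes 1/40.
Haruki is living and takes 1/20.
Junko is living and takes 1/20.
Chiyo predeceased; the 1/5 allotted to Chiyo's branch passes to Chiyo's issue by representation.
The 1/5 is divided into 3 equal shares of 1/15 among Reiko, Yori, Fumio.
Reiko is living and takes 1/15.
Yori is living and takes 1/15.
Fumio is living and takes 1/15.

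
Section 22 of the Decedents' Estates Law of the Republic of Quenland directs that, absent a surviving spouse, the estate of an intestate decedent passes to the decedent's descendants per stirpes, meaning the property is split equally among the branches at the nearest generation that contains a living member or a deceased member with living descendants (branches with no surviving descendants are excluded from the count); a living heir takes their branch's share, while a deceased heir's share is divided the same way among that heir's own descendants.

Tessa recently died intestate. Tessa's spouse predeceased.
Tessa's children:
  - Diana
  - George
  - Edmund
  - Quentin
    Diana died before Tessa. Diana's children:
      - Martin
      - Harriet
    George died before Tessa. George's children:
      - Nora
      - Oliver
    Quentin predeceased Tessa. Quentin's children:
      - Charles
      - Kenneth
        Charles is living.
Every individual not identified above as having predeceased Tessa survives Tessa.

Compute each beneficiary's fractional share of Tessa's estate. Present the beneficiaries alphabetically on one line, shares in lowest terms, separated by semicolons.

Charles 1/8; Edmund 1/4; Harriet 1/8; Kenneth 1/8; Martin 1/8; Nora 1/8; Oliver 1/8

There is no surviving spouse, so the entire estate passes to Tessa's descendants per stirpes.
The estate is divided into 4 equal shares of 1/4 among Diana, George, Edmund, Quentin.
Diana predeceased; the 1/4 allotted to Diana's branch passes to Diana's issue by representation.
The 1/4 is divided into 2 equal shares of 1/8 among Martin, Harriet.
Martin is living and takes 1/8.
Harriet is living and takes 1/8.
George predeceased; the 1/4 allotted to George's branch passes to George's issue by representation.
The 1/4 is divided into 2 equal shares of 1/8 among Nora, Oliver.
Nora is living and takes 1/8.
Oliver is living and takes 1/8.
Edmund is living and takes 1/4.
Quentin predeceased; the 1/4 allotted to Quentin's branch passes to Quentin's issue by representation.
The 1/4 is divided into 2 equal shares of 1/8 among Charles, Kenneth.
Charles is living and takes 1/8.
Kenneth is living and takes 1/8.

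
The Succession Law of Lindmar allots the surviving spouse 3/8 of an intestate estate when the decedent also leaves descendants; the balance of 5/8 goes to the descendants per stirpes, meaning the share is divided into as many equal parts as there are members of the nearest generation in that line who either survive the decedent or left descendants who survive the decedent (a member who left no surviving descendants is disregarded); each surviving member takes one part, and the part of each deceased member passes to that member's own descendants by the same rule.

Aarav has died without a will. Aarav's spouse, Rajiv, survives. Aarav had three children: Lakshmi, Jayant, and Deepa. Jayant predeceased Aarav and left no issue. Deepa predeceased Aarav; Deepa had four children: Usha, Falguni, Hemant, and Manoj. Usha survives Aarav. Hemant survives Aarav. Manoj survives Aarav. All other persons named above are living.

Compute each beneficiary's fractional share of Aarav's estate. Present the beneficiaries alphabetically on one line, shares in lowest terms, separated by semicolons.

Rajiv, as surviving spouse, takes 3/8.
The remaining 5/8 passes to Aarav's descendants per stirpes.
Jayant left no surviving issue, so that branch lapses and is disregarded.
The 5/8 is divided into 2 equal shares of 5/16 among Lakshmi, Deepa.
Lakshmi is living and takes 5/16.
Deepa predeceased; the 5/16 allotted to Deepa's branch passes to Deepa's issue by representation.
The 5/16 is divided into 4 equal shares of 5/64 among Usha, Falguni, Hemant, Manoj.
Usha is living and takes 5/64.
Falguni is living and takes 5/64.
Hemant is living and takes 5/64.
Manoj is living and takes 5/64.

Falguni 5/64; Hemant 5/64; Lakshmi 5/16; Manoj 5/64; Rajiv 3/8; Usha 5/64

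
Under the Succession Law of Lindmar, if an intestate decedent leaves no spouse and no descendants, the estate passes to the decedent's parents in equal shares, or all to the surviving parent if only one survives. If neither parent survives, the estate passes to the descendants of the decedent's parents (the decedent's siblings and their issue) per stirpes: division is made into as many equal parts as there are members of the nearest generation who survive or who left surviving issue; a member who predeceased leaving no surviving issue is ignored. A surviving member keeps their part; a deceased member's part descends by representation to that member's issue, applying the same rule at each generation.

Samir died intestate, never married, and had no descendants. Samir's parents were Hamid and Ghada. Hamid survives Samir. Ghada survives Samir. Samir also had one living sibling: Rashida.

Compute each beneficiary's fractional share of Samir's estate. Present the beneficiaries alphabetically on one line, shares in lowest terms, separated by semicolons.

Both parents survive, so Hamid and Ghada each take 1/2. The siblings take nothing because a surviving parent has priority.

Ghada 1/2; Hamid 1/2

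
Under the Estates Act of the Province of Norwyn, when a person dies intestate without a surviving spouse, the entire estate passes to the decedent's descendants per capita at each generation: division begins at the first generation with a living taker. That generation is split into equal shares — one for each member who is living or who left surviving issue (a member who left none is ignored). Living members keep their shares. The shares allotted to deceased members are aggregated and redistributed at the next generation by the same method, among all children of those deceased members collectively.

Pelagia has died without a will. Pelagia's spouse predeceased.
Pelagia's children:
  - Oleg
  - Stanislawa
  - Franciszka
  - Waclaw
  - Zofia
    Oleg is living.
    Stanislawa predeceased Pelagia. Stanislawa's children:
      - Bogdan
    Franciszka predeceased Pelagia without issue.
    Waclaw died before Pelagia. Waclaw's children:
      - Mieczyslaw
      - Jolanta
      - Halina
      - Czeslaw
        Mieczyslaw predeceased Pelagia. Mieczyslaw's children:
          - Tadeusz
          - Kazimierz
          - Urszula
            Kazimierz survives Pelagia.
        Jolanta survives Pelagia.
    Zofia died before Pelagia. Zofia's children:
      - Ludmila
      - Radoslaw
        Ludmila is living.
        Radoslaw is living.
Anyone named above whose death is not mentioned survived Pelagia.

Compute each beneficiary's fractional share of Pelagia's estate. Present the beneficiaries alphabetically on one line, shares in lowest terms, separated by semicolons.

There is no surviving spouse, so the entire estate passes to Pelagia's descendants per capita at each generation.
At generation 1 (Oleg, Stanislawa, Waclaw, Zofia) there are 4 shares of (1)/4 = 1/4 each.
Living: Oleg — each takes 1/4.
Deceased: Stanislawa, Waclaw, and Zofia. Their combined 3/4 is pooled and carried to generation 2.
At generation 2 (Bogdan, Mieczyslaw, Jolanta, Halina, Czeslaw, Ludmila, Radoslaw) there are 7 shares of (3/4)/7 = 3/28 each.
Living: Bogdan, Jolanta, Halina, Czeslaw, Ludmila, and Radoslaw — each takes 3/28.
Deceased: Mieczyslaw. That 3/28 share is carried to generation 3.
At generation 3 (Tadeusz, Kazimierz, Urszula) there are 3 shares of (3/28)/3 = 1/28 each.
Living: Tadeusz, Kazimierz, and Urszula — each takes 1/28.

Bogdan 3/28; Czeslaw 3/28; Halina 3/28; Jolanta 3/28; Kazimierz 1/28; Ludmila 3/28; Oleg 1/4; Radoslaw 3/28; Tadeusz 1/28; Urszula 1/28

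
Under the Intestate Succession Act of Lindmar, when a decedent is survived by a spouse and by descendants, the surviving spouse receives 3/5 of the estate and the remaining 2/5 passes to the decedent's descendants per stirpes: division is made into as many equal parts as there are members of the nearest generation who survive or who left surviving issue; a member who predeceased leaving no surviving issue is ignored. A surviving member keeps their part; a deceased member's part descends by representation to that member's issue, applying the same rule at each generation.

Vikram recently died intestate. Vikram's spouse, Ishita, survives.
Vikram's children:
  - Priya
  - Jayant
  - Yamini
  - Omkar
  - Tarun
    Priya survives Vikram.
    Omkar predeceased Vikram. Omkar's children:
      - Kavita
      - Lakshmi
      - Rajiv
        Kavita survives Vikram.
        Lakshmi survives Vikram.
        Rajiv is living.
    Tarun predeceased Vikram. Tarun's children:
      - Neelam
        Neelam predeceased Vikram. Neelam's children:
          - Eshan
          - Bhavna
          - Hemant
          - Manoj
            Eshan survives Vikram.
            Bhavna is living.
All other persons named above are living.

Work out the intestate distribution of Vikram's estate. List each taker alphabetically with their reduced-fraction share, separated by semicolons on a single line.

Ishita, as surviving spouse, takes 3/5.
The remaining 2/5 passes to Vikram's descendants per stirpes.
The 2/5 is divided into 5 equal shares of 2/25 among Priya, Jayant, Yamini, Omkar, Tarun.
Priya is living and takes 2/25.
Jayant is living and takes 2/25.
Yamini is living and takes 2/25.
Omkar predeceased; the 2/25 allotted to Omkar's branch passes to Omkar's issue by representation.
The 2/25 is divided into 3 equal shares of 2/75 among Kavita, Lakshmi, Rajiv.
Kavita is living and takes 2/75.
Lakshmi is living and takes 2/75.
Rajiv is living and takes 2/75.
Tarun predeceased; the 2/25 allotted to Tarun's branch passes to Tarun's issue by representation.
Neelam's line is the sole branch at this level, so the full 2/25 passes to Neelam's issue by representation.
The 2/25 is divided into 4 equal shares of 1/50 among Eshan, Bhavna, Hemant, Manoj.
Eshan is living and takes 1/50.
Bhavna is living and takes 1/50.
Hemant is living and takes 1/50.
Manoj is living and takes 1/50.

Bhavna 1/50; Eshan 1/50; Hemant 1/50; Ishita 3/5; Jayant 2/25; Kavita 2/75; Lakshmi 2/75; Manoj 1/50; Priya 2/25; Rajiv 2/75; Yamini 2/25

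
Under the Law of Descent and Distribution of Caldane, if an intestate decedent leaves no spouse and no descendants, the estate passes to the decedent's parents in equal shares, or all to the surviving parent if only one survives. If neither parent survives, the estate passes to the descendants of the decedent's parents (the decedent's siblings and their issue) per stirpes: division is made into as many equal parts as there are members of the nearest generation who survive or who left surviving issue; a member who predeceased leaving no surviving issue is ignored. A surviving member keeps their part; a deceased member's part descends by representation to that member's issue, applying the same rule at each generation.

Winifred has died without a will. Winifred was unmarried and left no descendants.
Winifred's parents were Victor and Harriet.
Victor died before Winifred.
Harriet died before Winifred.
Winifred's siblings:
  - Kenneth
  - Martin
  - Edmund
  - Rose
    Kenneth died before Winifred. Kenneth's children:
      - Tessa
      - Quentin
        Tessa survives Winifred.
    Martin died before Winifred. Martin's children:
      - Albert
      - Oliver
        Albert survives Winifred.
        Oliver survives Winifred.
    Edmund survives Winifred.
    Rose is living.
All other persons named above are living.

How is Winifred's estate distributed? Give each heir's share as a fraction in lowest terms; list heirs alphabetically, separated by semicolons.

Albert 1/8; Edmund 1/4; Oliver 1/8; Quentin 1/8; Rose 1/4; Tessa 1/8

Neither parent survives and there are no descendants, so the estate passes to Winifred's siblings and their issue per stirpes.
The estate is divided into 4 equal shares of 1/4 among Kenneth, Martin, Edmund, Rose.
Kenneth predeceased; the 1/4 allotted to Kenneth's branch passes to Kenneth's issue by representation.
The 1/4 is divided into 2 equal shares of 1/8 among Tessa, Quentin.
Tessa is living and takes 1/8.
Quentin is living and takes 1/8.
Martin predeceased; the 1/4 allotted to Martin's branch passes to Martin's issue by representation.
The 1/4 is divided into 2 equal shares of 1/8 among Albert, Oliver.
Albert is living and takes 1/8.
Oliver is living and takes 1/8.
Edmund is living and takes 1/4.
Rose is living and takes 1/4.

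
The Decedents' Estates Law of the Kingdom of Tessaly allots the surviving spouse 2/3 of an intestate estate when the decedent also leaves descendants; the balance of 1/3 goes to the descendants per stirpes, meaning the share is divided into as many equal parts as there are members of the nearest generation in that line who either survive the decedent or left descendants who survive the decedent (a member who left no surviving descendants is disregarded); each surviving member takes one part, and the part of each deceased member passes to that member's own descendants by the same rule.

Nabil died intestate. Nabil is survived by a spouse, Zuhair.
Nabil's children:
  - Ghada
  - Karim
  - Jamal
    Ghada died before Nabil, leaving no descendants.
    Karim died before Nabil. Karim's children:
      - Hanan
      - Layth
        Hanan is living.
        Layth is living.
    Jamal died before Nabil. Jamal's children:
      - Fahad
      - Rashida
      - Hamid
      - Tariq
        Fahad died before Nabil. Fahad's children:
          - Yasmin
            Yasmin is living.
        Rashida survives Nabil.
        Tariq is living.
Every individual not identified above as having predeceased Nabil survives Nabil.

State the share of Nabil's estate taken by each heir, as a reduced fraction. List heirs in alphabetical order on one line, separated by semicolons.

Hamid 1/24; Hanan 1/12; Layth 1/12; Rashida 1/24; Tariq 1/24; Yasmin 1/24; Zuhair 2/3

Zuhair, as surviving spouse, takes 2/3.
The remaining 1/3 passes to Nabil's descendants per stirpes.
Ghada left no surviving issue, so that branch lapses and is disregarded.
The 1/3 is divided into 2 equal shares of 1/6 among Karim, Jamal.
Karim predeceased; the 1/6 allotted to Karim's branch passes to Karim's issue by representation.
The 1/6 is divided into 2 equal shares of 1/12 among Hanan, Layth.
Hanan is living and takes 1/12.
Layth is living and takes 1/12.
Jamal predeceased; the 1/6 allotted to Jamal's branch passes to Jamal's issue by representation.
The 1/6 is divided into 4 equal shares of 1/24 among Fahad, Rashida, Hamid, Tariq.
Fahad predeceased; the 1/24 allotted to Fahad's branch passes to Fahad's issue by representation.
Yasmin is the sole taker at this level and receives the full 1/24.
Rashida is living and takes 1/24.
Hamid is living and takes 1/24.
Tariq is living and takes 1/24.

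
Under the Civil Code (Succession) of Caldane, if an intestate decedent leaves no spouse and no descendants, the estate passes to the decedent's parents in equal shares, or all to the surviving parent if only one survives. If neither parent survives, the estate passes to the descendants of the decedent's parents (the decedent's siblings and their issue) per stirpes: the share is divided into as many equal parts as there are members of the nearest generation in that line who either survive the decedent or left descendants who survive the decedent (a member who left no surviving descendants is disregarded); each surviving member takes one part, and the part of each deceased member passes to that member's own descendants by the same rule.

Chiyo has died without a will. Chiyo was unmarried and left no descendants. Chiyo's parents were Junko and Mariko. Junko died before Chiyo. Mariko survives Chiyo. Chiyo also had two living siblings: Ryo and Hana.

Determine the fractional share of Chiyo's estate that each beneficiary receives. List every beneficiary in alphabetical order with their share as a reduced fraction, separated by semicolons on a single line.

Mariko 1

Only one parent, Mariko, survives, so Mariko takes the entire estate. The siblings take nothing because a surviving parent has priority.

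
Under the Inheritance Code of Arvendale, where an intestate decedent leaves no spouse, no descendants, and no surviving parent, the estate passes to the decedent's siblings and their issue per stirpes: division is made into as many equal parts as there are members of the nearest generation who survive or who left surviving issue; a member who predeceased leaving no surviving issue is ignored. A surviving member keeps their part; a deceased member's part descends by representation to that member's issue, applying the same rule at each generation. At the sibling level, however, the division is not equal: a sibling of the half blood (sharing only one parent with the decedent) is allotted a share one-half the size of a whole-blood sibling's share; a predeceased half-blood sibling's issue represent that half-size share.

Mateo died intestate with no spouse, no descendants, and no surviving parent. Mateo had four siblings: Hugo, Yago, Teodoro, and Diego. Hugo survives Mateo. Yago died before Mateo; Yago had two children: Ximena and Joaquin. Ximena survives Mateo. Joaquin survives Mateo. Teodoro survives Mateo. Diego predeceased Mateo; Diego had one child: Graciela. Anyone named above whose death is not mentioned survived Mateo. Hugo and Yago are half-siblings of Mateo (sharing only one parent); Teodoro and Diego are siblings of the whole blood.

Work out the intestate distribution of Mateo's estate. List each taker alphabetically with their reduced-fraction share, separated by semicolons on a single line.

No spouse, descendants, or parent survives, so the estate passes to Mateo's siblings per stirpes.
Half-blood siblings count for one-half the weight of whole-blood siblings at the initial division.
Dividing 1 in proportion to weights (total weight 3): Hugo (weight 1/2) → 1/6; Yago (weight 1/2) → 1/6; Teodoro (weight 1) → 1/3; Diego (weight 1) → 1/3.
Hugo is living and takes 1/6.
Yago predeceased; the 1/6 allotted to Yago's branch passes to Yago's issue by representation.
The 1/6 is divided into 2 equal shares of 1/12 among Ximena, Joaquin.
Ximena is living and takes 1/12.
Joaquin is living and takes 1/12.
Teodoro is living and takes 1/3.
Diego predeceased; the 1/3 allotted to Diego's branch passes to Diego's issue by representation.
Graciela is the sole taker at this level and receives the full 1/3.

Graciela 1/3; Hugo 1/6; Joaquin 1/12; Teodoro 1/3; Ximena 1/12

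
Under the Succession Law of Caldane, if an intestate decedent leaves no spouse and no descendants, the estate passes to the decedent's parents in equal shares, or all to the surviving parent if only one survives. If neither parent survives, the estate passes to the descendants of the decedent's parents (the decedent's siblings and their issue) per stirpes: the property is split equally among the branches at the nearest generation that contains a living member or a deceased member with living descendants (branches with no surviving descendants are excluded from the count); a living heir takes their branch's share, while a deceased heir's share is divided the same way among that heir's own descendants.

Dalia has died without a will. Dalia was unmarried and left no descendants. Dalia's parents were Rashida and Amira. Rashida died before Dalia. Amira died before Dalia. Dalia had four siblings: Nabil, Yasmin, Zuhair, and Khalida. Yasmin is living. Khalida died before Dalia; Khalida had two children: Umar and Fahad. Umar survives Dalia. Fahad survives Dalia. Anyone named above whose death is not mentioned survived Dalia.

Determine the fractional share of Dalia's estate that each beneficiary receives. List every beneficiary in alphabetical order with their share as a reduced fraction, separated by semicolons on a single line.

Neither parent survives and there are no descendants, so the estate passes to Dalia's siblings and their issue per stirpes.
The estate is divided into 4 equal shares of 1/4 among Nabil, Yasmin, Zuhair, Khalida.
Nabil is living and takes 1/4.
Yasmin is living and takes 1/4.
Zuhair is living and takes 1/4.
Khalida predeceased; the 1/4 allotted to Khalida's branch passes to Khalida's issue by representation.
The 1/4 is divided into 2 equal shares of 1/8 among Umar, Fahad.
Umar is living and takes 1/8.
Fahad is living and takes 1/8.

Fahad 1/8; Nabil 1/4; Umar 1/8; Yasmin 1/4; Zuhair 1/4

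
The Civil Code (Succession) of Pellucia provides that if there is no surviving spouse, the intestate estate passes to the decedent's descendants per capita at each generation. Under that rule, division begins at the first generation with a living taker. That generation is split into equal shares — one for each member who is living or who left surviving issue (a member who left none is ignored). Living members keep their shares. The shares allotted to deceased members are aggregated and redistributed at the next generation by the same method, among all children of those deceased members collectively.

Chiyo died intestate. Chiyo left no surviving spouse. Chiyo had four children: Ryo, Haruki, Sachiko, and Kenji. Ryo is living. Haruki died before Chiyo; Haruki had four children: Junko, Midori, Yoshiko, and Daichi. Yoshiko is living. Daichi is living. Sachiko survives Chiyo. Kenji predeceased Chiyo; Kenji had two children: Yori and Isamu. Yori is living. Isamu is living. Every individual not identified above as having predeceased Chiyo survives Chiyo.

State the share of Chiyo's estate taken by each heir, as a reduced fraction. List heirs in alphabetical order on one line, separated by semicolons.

There is no surviving spouse, so the entire estate passes to Chiyo's descendants per capita at each generation.
At generation 1 (Ryo, Haruki, Sachiko, Kenji) there are 4 shares of (1)/4 = 1/4 each.
Living: Ryo and Sachiko — each takes 1/4.
Deceased: Haruki and Kenji. Their combined 1/2 is pooled and carried to generation 2.
At generation 2 (Junko, Midori, Yoshiko, Daichi, Yori, Isamu) there are 6 shares of (1/2)/6 = 1/12 each.
Living: Junko, Midori, Yoshiko, Daichi, Yori, and Isamu — each takes 1/12.

Daichi 1/12; Isamu 1/12; Junko 1/12; Midori 1/12; Ryo 1/4; Sachiko 1/4; Yori 1/12; Yoshiko 1/12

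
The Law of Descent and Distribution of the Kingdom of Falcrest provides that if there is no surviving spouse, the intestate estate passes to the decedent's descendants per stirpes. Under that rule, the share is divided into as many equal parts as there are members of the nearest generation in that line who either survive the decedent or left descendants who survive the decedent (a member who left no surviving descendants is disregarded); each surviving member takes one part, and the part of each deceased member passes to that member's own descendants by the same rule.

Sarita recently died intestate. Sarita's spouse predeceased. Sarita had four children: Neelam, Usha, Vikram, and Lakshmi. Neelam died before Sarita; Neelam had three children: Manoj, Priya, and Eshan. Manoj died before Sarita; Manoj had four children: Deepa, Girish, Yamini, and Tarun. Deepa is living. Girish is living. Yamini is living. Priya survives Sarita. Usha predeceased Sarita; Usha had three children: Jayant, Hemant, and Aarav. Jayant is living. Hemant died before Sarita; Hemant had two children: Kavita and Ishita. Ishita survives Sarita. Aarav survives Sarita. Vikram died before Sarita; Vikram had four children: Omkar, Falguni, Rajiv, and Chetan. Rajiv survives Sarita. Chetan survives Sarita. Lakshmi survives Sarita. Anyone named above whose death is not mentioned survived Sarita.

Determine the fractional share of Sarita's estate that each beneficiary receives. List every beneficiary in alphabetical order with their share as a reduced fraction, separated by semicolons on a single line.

Aarav 1/12; Chetan 1/16; Deepa 1/48; Eshan 1/12; Falguni 1/16; Girish 1/48; Ishita 1/24; Jayant 1/12; Kavita 1/24; Lakshmi 1/4; Omkar 1/16; Priya 1/12; Rajiv 1/16; Tarun 1/48; Yamini 1/48

There is no surviving spouse, so the entire estate passes to Sarita's descendants per stirpes.
The estate is divided into 4 equal shares of 1/4 among Neelam, Usha, Vikram, Lakshmi.
Neelam predeceased; the 1/4 allotted to Neelam's branch passes to Neelam's issue by representation.
The 1/4 is divided into 3 equal shares of 1/12 among Manoj, Priya, Eshan.
Manoj predeceased; the 1/12 allotted to Manoj's branch passes to Manoj's issue by representation.
The 1/12 is divided into 4 equal shares of 1/48 among Deepa, Girish, Yamini, Tarun.
Deepa is living and takes 1/48.
Girish is living and takes 1/48.
Yamini is living and takes 1/48.
Tarun is living and takes 1/48.
Priya is living and takes 1/12.
Eshan is living and takes 1/12.
Usha predeceased; the 1/4 allotted to Usha's branch passes to Usha's issue by representation.
The 1/4 is divided into 3 equal shares of 1/12 among Jayant, Hemant, Aarav.
Jayant is living and takes 1/12.
Hemant predeceased; the 1/12 allotted to Hemant's branch passes to Hemant's issue by representation.
The 1/12 is divided into 2 equal shares of 1/24 among Kavita, Ishita.
Kavita is living and takes 1/24.
Ishita is living and takes 1/24.
Aarav is living and takes 1/12.
Vikram predeceased; the 1/4 allotted to Vikram's branch passes to Vikram's issue by representation.
The 1/4 is divided into 4 equal shares of 1/16 among Omkar, Falguni, Rajiv, Chetan.
Omkar is living and takes 1/16.
Falguni is living and takes 1/16.
Rajiv is living and takes 1/16.
Chetan is living and takes 1/16.
Lakshmi is living and takes 1/4.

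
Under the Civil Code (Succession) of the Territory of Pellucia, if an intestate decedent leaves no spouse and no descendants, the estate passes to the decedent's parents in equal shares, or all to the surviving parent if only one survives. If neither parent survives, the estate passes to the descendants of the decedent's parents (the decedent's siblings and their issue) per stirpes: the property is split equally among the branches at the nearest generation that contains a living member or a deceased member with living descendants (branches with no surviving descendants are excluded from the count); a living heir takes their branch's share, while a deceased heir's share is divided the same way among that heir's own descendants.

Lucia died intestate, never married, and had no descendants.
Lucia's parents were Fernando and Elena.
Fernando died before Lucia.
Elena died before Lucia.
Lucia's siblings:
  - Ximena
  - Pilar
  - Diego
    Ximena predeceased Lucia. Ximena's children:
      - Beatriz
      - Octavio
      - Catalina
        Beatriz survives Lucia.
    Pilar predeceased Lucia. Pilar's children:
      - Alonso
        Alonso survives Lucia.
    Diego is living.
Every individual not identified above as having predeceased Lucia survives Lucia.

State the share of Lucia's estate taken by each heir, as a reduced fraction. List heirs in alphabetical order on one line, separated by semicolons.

Alonso 1/3; Beatriz 1/9; Catalina 1/9; Diego 1/3; Octavio 1/9

Neither parent survives and there are no descendants, so the estate passes to Lucia's siblings and their issue per stirpes.
The estate is divided into 3 equal shares of 1/3 among Ximena, Pilar, Diego.
Ximena predeceased; the 1/3 allotted to Ximena's branch passes to Ximena's issue by representation.
The 1/3 is divided into 3 equal shares of 1/9 among Beatriz, Octavio, Catalina.
Beatriz is living and takes 1/9.
Octavio is living and takes 1/9.
Catalina is living and takes 1/9.
Pilar predeceased; the 1/3 allotted to Pilar's branch passes to Pilar's issue by representation.
Alonso is the sole taker at this level and receives the full 1/3.
Diego is living and takes 1/3.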